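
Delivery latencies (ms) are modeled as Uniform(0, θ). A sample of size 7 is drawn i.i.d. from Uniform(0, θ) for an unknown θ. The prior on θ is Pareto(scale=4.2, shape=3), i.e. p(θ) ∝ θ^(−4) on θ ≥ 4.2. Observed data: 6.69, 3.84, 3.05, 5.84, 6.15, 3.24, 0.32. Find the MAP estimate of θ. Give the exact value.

θ̂_MAP = 6.69

The Uniform(0, θ) likelihood is θ^(−n) for θ ≥ max(xᵢ), zero otherwise. Here max(xᵢ) = 6.69.
Posterior ∝ θ^(−4) · θ^(−7) = θ^(−11) on θ ≥ max(4.2, 6.69) = 6.69.
This density is strictly decreasing in θ, so the posterior mode lies at the lower boundary of the support.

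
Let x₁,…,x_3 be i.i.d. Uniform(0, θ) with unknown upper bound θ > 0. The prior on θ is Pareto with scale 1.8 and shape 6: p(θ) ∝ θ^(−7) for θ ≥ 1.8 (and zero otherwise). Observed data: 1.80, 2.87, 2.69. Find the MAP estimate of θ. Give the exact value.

The Uniform(0, θ) likelihood is θ^(−n) for θ ≥ max(xᵢ), zero otherwise. Here max(xᵢ) = 2.87.
Posterior ∝ θ^(−7) · θ^(−3) = θ^(−10) on θ ≥ max(1.8, 2.87) = 2.87.
This density is strictly decreasing in θ, so the posterior mode lies at the lower boundary of the support.

θ̂_MAP = 2.87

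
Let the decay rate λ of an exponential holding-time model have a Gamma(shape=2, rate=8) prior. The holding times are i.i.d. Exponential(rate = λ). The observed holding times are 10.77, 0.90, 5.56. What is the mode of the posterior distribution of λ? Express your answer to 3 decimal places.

λ̂_MAP = 0.159

The Exponential(rate=λ) likelihood is ∝ λ^n e^(−λΣtᵢ). Here n = 3 and Σtᵢ = 10.77 + 0.90 + 5.56 = 17.23.
Posterior ∝ λe^(−8λ) · λ^3e^(−17.23λ) = λ^4e^(−25.23λ), i.e. Gamma(5, 25.23).
Mode = (a−1)/b = 4/25.23 ≈ 0.159.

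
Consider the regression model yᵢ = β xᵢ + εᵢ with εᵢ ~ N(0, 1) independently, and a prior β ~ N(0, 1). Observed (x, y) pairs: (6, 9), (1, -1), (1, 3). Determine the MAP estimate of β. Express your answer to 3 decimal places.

β̂_MAP = 1.436

log p(β | y) = −Σ(yᵢ − βxᵢ)²/(2·1) − β²/(2·1) + const.
Setting the derivative to zero: Σxᵢ(yᵢ − βxᵢ)/1 − β/1 = 0, so β = Σxᵢyᵢ / (Σxᵢ² + σ²/τ²).
Σxᵢyᵢ = 6·9 + 1·(-1) + 1·3 = 56; Σxᵢ² = 38; σ²/τ² = 1.
β̂_MAP = 56 / (38 + 1) = 56/39 ≈ 1.436.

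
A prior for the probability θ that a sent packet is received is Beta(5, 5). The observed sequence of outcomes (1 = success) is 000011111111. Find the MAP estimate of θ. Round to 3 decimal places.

Prior: Beta(5, 5).
Data: 8 successes in 12 trials (from the sequence). The binomial likelihood contributes θ^8(1−θ)^4, so the posterior is Beta(5+8, 5+4) = Beta(13, 9).
For Beta(a, b) with a, b > 1 the mode is (a−1)/(a+b−2) = 12/20 ≈ 0.600.

θ̂_MAP = 0.600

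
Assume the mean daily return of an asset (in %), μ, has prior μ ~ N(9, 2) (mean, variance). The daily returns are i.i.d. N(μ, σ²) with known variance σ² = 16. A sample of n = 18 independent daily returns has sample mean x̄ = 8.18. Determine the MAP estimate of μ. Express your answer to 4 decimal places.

n = 18, x̄ = 8.18.
For a Normal prior and Normal likelihood with known variance, the posterior is Normal; its mode equals its mean, the precision-weighted average.
Prior precision 1/σ₀² = 1/2 = 0.5; data precision n/σ² = 18/16 = 1.125.
μ̂ = (0.5·9 + 1.125·8.18) / (0.5 + 1.125) = 13.7025/1.625 = 5481/650 ≈ 8.4323.

μ̂_MAP = 8.4323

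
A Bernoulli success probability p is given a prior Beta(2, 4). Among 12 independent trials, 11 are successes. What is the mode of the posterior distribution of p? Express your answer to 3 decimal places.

Prior: Beta(2, 4).
Data: 11 successes in 12 trials. The binomial likelihood contributes p^11(1−p)^1, so the posterior is Beta(2+11, 4+1) = Beta(13, 5).
For Beta(a, b) with a, b > 1 the mode is (a−1)/(a+b−2) = 12/16 ≈ 0.750.

p̂_MAP = 0.750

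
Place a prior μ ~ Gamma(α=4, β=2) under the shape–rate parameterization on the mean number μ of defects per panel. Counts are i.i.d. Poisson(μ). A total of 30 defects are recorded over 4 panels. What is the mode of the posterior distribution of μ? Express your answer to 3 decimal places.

Σxᵢ = 30, n = 4.
Posterior ∝ μ^3e^(−2μ) · μ^30e^(−4μ) = μ^33e^(−6μ), i.e. Gamma(shape=34, rate=6).
The mode of a Gamma(a, b) with a ≥ 1 (shape–rate) is (a−1)/b = 33/6 ≈ 5.500.

μ̂_MAP = 5.500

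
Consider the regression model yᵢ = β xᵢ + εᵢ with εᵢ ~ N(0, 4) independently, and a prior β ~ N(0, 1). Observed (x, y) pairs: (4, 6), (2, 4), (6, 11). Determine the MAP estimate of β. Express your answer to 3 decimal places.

β̂_MAP = 1.633

log p(β | y) = −Σ(yᵢ − βxᵢ)²/(2·4) − β²/(2·1) + const.
Setting the derivative to zero: Σxᵢ(yᵢ − βxᵢ)/4 − β/1 = 0, so β = Σxᵢyᵢ / (Σxᵢ² + σ²/τ²).
Σxᵢyᵢ = 4·6 + 2·4 + 6·11 = 98; Σxᵢ² = 56; σ²/τ² = 4.
β̂_MAP = 98 / (56 + 4) = 98/60 ≈ 1.633.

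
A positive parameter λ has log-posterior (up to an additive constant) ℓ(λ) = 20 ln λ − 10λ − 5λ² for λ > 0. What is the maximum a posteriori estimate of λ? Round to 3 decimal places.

ℓ'(λ) = 20/λ − 10 − 10λ. Setting this to zero and multiplying by λ: 10λ² + 10λ − 20 = 0.
λ = (−10 + √(10² + 4·10·20)) / (2·10) = (−10 + √900) / 20 = (−10 + 30)/20 = 1.
ℓ''(λ) = −20/λ² − 10 < 0, confirming a maximum.

λ̂_MAP = 1.000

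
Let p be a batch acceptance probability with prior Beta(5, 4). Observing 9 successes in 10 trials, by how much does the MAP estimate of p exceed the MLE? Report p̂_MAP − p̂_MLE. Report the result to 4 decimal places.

Posterior is Beta(14, 5); MAP = (14−1)/(19−2) = 13/17 ≈ 0.76471.
MLE ignores the prior: p̂_MLE = k/n = 9/10 ≈ 0.90000.
Difference = 13/17 − 9/10 = -23/170 ≈ -0.1353.

MAP − MLE = -0.1353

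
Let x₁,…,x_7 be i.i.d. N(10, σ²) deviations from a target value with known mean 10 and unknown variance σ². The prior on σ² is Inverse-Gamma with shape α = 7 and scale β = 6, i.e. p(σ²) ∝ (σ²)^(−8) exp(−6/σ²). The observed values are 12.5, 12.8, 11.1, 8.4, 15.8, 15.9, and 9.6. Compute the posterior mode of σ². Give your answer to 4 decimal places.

σ̂²_MAP = 4.2813

Sum of squared deviations about the known mean: SS = (12.5−10)² + (12.8−10)² + (11.1−10)² + (8.4−10)² + (15.8−10)² + (15.9−10)² + (9.6−10)² = 86.47.
The Normal likelihood contributes (σ²)^(−n/2) exp(−SS/(2σ²)), so the posterior is Inverse-Gamma(α + n/2, β + SS/2) = Inverse-Gamma(10.5, 49.235).
The mode of Inverse-Gamma(a, b) is b/(a+1) = 49.235/11.5 ≈ 4.2813.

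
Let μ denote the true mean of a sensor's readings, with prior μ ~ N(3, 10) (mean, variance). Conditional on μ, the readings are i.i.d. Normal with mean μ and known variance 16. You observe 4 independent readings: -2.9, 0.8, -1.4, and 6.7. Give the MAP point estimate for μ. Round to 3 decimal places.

μ̂_MAP = 1.429

n = 4; x̄ = ((-2.9) + 0.8 + (-1.4) + 6.7)/4 = 3.2/4 = 0.8.
For a Normal prior and Normal likelihood with known variance, the posterior is Normal; its mode equals its mean, the precision-weighted average.
Prior precision 1/σ₀² = 1/10 = 0.1; data precision n/σ² = 4/16 = 0.25.
μ̂ = (0.1·3 + 0.25·0.8) / (0.1 + 0.25) = 0.5/0.35 = 10/7 ≈ 1.429.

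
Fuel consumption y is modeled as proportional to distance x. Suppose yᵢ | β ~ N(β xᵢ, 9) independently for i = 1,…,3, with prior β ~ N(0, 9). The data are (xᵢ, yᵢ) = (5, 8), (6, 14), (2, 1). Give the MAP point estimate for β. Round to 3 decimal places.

β̂_MAP = 1.909

log p(β | y) = −Σ(yᵢ − βxᵢ)²/(2·9) − β²/(2·9) + const.
Setting the derivative to zero: Σxᵢ(yᵢ − βxᵢ)/9 − β/9 = 0, so β = Σxᵢyᵢ / (Σxᵢ² + σ²/τ²).
Σxᵢyᵢ = 5·8 + 6·14 + 2·1 = 126; Σxᵢ² = 65; σ²/τ² = 1.
β̂_MAP = 126 / (65 + 1) = 126/66 ≈ 1.909.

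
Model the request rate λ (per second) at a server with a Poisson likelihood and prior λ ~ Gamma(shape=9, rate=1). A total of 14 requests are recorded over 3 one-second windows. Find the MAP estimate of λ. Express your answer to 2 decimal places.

λ̂_MAP = 5.50

Σxᵢ = 14, n = 3.
Posterior ∝ λ^8e^(−1λ) · λ^14e^(−3λ) = λ^22e^(−4λ), i.e. Gamma(shape=23, rate=4).
The mode of a Gamma(a, b) with a ≥ 1 (shape–rate) is (a−1)/b = 22/4 ≈ 5.50.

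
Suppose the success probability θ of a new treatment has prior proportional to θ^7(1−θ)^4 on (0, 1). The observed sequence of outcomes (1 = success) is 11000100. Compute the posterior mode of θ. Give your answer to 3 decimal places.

θ̂_MAP = 0.526

The prior density ∝ θ^7(1−θ)^4 is the kernel of Beta(8, 5).
Data: 3 successes in 8 trials (from the sequence). The binomial likelihood contributes θ^3(1−θ)^5, so the posterior is Beta(8+3, 5+5) = Beta(11, 10).
For Beta(a, b) with a, b > 1 the mode is (a−1)/(a+b−2) = 10/19 ≈ 0.526.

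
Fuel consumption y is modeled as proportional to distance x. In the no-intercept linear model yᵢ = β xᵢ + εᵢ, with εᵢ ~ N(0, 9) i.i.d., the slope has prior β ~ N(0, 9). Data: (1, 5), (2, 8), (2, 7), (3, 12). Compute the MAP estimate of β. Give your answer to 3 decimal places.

log p(β | y) = −Σ(yᵢ − βxᵢ)²/(2·9) − β²/(2·9) + const.
Setting the derivative to zero: Σxᵢ(yᵢ − βxᵢ)/9 − β/9 = 0, so β = Σxᵢyᵢ / (Σxᵢ² + σ²/τ²).
Σxᵢyᵢ = 1·5 + 2·8 + 2·7 + 3·12 = 71; Σxᵢ² = 18; σ²/τ² = 1.
β̂_MAP = 71 / (18 + 1) = 71/19 ≈ 3.737.

β̂_MAP = 3.737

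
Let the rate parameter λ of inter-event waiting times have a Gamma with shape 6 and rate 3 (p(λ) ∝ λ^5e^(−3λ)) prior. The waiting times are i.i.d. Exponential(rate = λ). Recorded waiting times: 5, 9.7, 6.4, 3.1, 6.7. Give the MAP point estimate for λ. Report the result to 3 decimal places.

λ̂_MAP = 0.295

The Exponential(rate=λ) likelihood is ∝ λ^n e^(−λΣtᵢ). Here n = 5 and Σtᵢ = 5 + 9.7 + 6.4 + 3.1 + 6.7 = 30.9.
Posterior ∝ λ^5e^(−3λ) · λ^5e^(−30.9λ) = λ^10e^(−33.9λ), i.e. Gamma(11, 33.9).
Mode = (a−1)/b = 10/33.9 ≈ 0.295.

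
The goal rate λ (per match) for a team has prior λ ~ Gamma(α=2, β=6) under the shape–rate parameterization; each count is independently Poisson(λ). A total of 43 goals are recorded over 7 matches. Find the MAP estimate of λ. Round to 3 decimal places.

λ̂_MAP = 3.385

Σxᵢ = 43, n = 7.
Posterior ∝ λe^(−6λ) · λ^43e^(−7λ) = λ^44e^(−13λ), i.e. Gamma(shape=45, rate=13).
The mode of a Gamma(a, b) with a ≥ 1 (shape–rate) is (a−1)/b = 44/13 ≈ 3.385.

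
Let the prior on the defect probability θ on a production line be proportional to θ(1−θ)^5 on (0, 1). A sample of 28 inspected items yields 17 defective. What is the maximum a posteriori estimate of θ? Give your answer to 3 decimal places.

θ̂_MAP = 0.529

The prior density ∝ θ(1−θ)^5 is the kernel of Beta(2, 6).
Data: 17 successes in 28 trials. The binomial likelihood contributes θ^17(1−θ)^11, so the posterior is Beta(2+17, 6+11) = Beta(19, 17).
For Beta(a, b) with a, b > 1 the mode is (a−1)/(a+b−2) = 18/34 ≈ 0.529.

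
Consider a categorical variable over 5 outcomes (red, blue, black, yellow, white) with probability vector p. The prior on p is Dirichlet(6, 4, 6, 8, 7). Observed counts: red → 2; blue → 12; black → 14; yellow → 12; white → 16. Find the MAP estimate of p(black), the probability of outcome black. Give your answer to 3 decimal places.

MAP estimate of p(black) = 0.232

The posterior is Dirichlet(αᵢ + nᵢ) = Dirichlet(8, 16, 20, 20, 23).
For a Dirichlet(a₁,…,a_K) with all aᵢ > 1, the mode has j-th component (aⱼ − 1)/(Σaᵢ − K).
Here Σaᵢ = 87 and K = 5, so p(black) = (20 − 1)/(87 − 5) = 19/82 ≈ 0.232.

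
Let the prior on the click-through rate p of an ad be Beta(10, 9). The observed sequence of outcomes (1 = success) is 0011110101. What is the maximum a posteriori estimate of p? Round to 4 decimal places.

p̂_MAP = 0.5556

Prior: Beta(10, 9).
Data: 6 successes in 10 trials (from the sequence). The binomial likelihood contributes p^6(1−p)^4, so the posterior is Beta(10+6, 9+4) = Beta(16, 13).
For Beta(a, b) with a, b > 1 the mode is (a−1)/(a+b−2) = 15/27 ≈ 0.5556.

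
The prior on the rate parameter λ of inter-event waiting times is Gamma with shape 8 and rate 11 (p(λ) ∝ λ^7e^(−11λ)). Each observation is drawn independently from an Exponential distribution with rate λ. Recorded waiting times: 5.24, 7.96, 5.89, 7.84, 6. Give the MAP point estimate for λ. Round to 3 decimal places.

The Exponential(rate=λ) likelihood is ∝ λ^n e^(−λΣtᵢ). Here n = 5 and Σtᵢ = 5.24 + 7.96 + 5.89 + 7.84 + 6 = 32.93.
Posterior ∝ λ^7e^(−11λ) · λ^5e^(−32.93λ) = λ^12e^(−43.93λ), i.e. Gamma(13, 43.93).
Mode = (a−1)/b = 12/43.93 ≈ 0.273.

λ̂_MAP = 0.273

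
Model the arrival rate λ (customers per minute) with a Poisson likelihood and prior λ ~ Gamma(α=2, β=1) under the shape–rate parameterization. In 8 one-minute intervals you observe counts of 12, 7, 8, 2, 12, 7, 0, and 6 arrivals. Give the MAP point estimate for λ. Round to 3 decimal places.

Σxᵢ = 12+7+8+2+12+7+0+6 = 54, with n = 8.
Posterior ∝ λe^(−1λ) · λ^54e^(−8λ) = λ^55e^(−9λ), i.e. Gamma(shape=56, rate=9).
The mode of a Gamma(a, b) with a ≥ 1 (shape–rate) is (a−1)/b = 55/9 ≈ 6.111.

λ̂_MAP = 6.111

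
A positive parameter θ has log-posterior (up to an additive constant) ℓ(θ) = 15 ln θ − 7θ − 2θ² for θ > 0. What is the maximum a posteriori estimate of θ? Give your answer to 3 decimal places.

θ̂_MAP = 1.250

ℓ'(θ) = 15/θ − 7 − 4θ. Setting this to zero and multiplying by θ: 4θ² + 7θ − 15 = 0.
θ = (−7 + √(7² + 4·4·15)) / (2·4) = (−7 + √289) / 8 = (−7 + 17)/8 = 5/4.
ℓ''(θ) = −15/θ² − 4 < 0, confirming a maximum.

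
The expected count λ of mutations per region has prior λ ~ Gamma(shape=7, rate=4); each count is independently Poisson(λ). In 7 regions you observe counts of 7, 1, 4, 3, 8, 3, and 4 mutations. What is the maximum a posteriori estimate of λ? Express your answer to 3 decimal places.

Σxᵢ = 7+1+4+3+8+3+4 = 30, with n = 7.
Posterior ∝ λ^6e^(−4λ) · λ^30e^(−7λ) = λ^36e^(−11λ), i.e. Gamma(shape=37, rate=11).
The mode of a Gamma(a, b) with a ≥ 1 (shape–rate) is (a−1)/b = 36/11 ≈ 3.273.

λ̂_MAP = 3.273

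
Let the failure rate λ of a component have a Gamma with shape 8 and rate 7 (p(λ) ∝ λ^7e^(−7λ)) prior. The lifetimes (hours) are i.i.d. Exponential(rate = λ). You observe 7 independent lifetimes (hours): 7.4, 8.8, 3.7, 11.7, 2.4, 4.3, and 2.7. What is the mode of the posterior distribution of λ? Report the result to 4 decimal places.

λ̂_MAP = 0.2917

The Exponential(rate=λ) likelihood is ∝ λ^n e^(−λΣtᵢ). Here n = 7 and Σtᵢ = 7.4 + 8.8 + 3.7 + 11.7 + 2.4 + 4.3 + 2.7 = 41.
Posterior ∝ λ^7e^(−7λ) · λ^7e^(−41λ) = λ^14e^(−48λ), i.e. Gamma(15, 48).
Mode = (a−1)/b = 14/48 ≈ 0.2917.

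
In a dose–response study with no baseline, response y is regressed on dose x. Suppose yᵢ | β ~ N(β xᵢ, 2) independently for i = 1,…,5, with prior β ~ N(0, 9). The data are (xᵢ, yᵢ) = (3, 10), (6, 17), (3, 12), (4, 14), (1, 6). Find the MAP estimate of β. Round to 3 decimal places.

β̂_MAP = 3.229

log p(β | y) = −Σ(yᵢ − βxᵢ)²/(2·2) − β²/(2·9) + const.
Setting the derivative to zero: Σxᵢ(yᵢ − βxᵢ)/2 − β/9 = 0, so β = Σxᵢyᵢ / (Σxᵢ² + σ²/τ²).
Σxᵢyᵢ = 3·10 + 6·17 + 3·12 + 4·14 + 1·6 = 230; Σxᵢ² = 71; σ²/τ² = 2/9.
β̂_MAP = 230 / (71 + 2/9) = 230/(641/9) = 2070/641 ≈ 3.229.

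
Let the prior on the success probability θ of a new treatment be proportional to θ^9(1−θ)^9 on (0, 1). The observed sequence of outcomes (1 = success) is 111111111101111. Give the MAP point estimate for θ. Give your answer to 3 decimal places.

The prior density ∝ θ^9(1−θ)^9 is the kernel of Beta(10, 10).
Data: 14 successes in 15 trials (from the sequence). The binomial likelihood contributes θ^14(1−θ)^1, so the posterior is Beta(10+14, 10+1) = Beta(24, 11).
For Beta(a, b) with a, b > 1 the mode is (a−1)/(a+b−2) = 23/33 ≈ 0.697.

θ̂_MAP = 0.697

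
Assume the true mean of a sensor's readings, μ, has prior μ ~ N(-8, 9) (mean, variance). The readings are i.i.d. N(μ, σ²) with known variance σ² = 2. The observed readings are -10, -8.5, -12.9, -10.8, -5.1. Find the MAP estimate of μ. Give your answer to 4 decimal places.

μ̂_MAP = -9.3979

n = 5; x̄ = ((-10) + (-8.5) + (-12.9) + (-10.8) + (-5.1))/5 = -47.3/5 = -9.46.
For a Normal prior and Normal likelihood with known variance, the posterior is Normal; its mode equals its mean, the precision-weighted average.
Prior precision 1/σ₀² = 1/9; data precision n/σ² = 5/2 = 2.5.
μ̂ = ((1/9)·(-8) + 2.5·(-9.46)) / (1/9 + 2.5) = (-4417/180)/(47/18) = -4417/470 ≈ -9.3979.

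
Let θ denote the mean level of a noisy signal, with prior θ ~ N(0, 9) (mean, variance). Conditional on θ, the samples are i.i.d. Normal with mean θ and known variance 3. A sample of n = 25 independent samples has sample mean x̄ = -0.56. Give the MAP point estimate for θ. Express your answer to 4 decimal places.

θ̂_MAP = -0.5526

n = 25, x̄ = -0.56.
For a Normal prior and Normal likelihood with known variance, the posterior is Normal; its mode equals its mean, the precision-weighted average.
Prior precision 1/σ₀² = 1/9; data precision n/σ² = 25/3.
θ̂ = ((1/9)·0 + (25/3)·(-0.56)) / (1/9 + 25/3) = (-14/3)/(76/9) = -21/38 ≈ -0.5526.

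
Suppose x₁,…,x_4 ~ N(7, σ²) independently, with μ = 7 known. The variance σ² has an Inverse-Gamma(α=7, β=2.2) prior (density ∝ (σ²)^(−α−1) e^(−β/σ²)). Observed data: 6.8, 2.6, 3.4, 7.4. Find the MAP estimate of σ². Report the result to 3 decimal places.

σ̂²_MAP = 1.846

Sum of squared deviations about the known mean: SS = (6.8−7)² + (2.6−7)² + (3.4−7)² + (7.4−7)² = 32.52.
The Normal likelihood contributes (σ²)^(−n/2) exp(−SS/(2σ²)), so the posterior is Inverse-Gamma(α + n/2, β + SS/2) = Inverse-Gamma(9, 18.46).
The mode of Inverse-Gamma(a, b) is b/(a+1) = 18.46/10 ≈ 1.846.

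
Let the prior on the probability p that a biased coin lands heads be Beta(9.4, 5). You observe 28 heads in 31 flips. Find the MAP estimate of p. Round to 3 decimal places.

Prior: Beta(9.4, 5).
Data: 28 successes in 31 trials. The binomial likelihood contributes p^28(1−p)^3, so the posterior is Beta(9.4+28, 5+3) = Beta(37.4, 8).
For Beta(a, b) with a, b > 1 the mode is (a−1)/(a+b−2) = 36.4/43.4 ≈ 0.839.

p̂_MAP = 0.839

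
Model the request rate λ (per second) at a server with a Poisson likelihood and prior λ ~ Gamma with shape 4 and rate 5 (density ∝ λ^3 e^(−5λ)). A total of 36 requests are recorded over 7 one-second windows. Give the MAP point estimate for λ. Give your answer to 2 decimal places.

Σxᵢ = 36, n = 7.
Posterior ∝ λ^3e^(−5λ) · λ^36e^(−7λ) = λ^39e^(−12λ), i.e. Gamma(shape=40, rate=12).
The mode of a Gamma(a, b) with a ≥ 1 (shape–rate) is (a−1)/b = 39/12 ≈ 3.25.

λ̂_MAP = 3.25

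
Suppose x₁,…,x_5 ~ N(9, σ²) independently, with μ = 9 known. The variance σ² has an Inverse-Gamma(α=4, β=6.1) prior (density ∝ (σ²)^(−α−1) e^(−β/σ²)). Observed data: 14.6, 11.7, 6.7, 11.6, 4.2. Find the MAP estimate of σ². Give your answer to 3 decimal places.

σ̂²_MAP = 5.729

Sum of squared deviations about the known mean: SS = (14.6−9)² + (11.7−9)² + (6.7−9)² + (11.6−9)² + (4.2−9)² = 73.74.
The Normal likelihood contributes (σ²)^(−n/2) exp(−SS/(2σ²)), so the posterior is Inverse-Gamma(α + n/2, β + SS/2) = Inverse-Gamma(6.5, 42.97).
The mode of Inverse-Gamma(a, b) is b/(a+1) = 42.97/7.5 ≈ 5.729.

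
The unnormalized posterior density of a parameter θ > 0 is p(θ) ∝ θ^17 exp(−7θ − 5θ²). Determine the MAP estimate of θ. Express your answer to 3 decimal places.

θ̂_MAP = 1.000

ℓ'(θ) = 17/θ − 7 − 10θ. Setting this to zero and multiplying by θ: 10θ² + 7θ − 17 = 0.
θ = (−7 + √(7² + 4·10·17)) / (2·10) = (−7 + √729) / 20 = (−7 + 27)/20 = 1.
ℓ''(θ) = −17/θ² − 10 < 0, confirming a maximum.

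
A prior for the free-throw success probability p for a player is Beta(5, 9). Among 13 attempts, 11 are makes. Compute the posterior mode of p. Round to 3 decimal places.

p̂_MAP = 0.600

Prior: Beta(5, 9).
Data: 11 successes in 13 trials. The binomial likelihood contributes p^11(1−p)^2, so the posterior is Beta(5+11, 9+2) = Beta(16, 11).
For Beta(a, b) with a, b > 1 the mode is (a−1)/(a+b−2) = 15/25 ≈ 0.600.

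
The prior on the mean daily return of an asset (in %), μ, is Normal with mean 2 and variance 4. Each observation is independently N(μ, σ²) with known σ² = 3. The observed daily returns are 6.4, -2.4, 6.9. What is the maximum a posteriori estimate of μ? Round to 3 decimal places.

μ̂_MAP = 3.307

n = 3; x̄ = (6.4 + (-2.4) + 6.9)/3 = 10.9/3 = 109/30 ≈ 3.6333.
For a Normal prior and Normal likelihood with known variance, the posterior is Normal; its mode equals its mean, the precision-weighted average.
Prior precision 1/σ₀² = 1/4 = 0.25; data precision n/σ² = 3/3 = 1.
μ̂ = (0.25·2 + 1·(109/30)) / (0.25 + 1) = (62/15)/1.25 = 248/75 ≈ 3.307.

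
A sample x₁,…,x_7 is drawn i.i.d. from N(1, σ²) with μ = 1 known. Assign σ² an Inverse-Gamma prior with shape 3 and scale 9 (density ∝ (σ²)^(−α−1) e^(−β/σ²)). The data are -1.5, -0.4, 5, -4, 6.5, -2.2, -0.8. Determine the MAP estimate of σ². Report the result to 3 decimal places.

σ̂²_MAP = 7.396

Sum of squared deviations about the known mean: SS = (-1.5−1)² + (-0.4−1)² + (5−1)² + (-4−1)² + (6.5−1)² + (-2.2−1)² + (-0.8−1)² = 92.94.
The Normal likelihood contributes (σ²)^(−n/2) exp(−SS/(2σ²)), so the posterior is Inverse-Gamma(α + n/2, β + SS/2) = Inverse-Gamma(6.5, 55.47).
The mode of Inverse-Gamma(a, b) is b/(a+1) = 55.47/7.5 ≈ 7.396.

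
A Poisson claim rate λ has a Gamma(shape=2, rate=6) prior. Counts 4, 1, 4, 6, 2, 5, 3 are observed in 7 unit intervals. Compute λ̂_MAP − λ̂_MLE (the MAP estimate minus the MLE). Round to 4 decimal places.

Σxᵢ = 25. Posterior is Gamma(27, 13); MAP = (27−1)/13 = 26/13 ≈ 2.00000.
MLE = x̄ = 25/7 ≈ 3.57143.
Difference = 26/13 − 25/7 = -11/7 ≈ -1.5714.

MAP − MLE = -1.5714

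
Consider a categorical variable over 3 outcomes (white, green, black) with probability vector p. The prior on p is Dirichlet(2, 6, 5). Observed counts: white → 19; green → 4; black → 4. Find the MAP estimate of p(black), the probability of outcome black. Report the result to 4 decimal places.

The posterior is Dirichlet(αᵢ + nᵢ) = Dirichlet(21, 10, 9).
For a Dirichlet(a₁,…,a_K) with all aᵢ > 1, the mode has j-th component (aⱼ − 1)/(Σaᵢ − K).
Here Σaᵢ = 40 and K = 3, so p(black) = (9 − 1)/(40 − 3) = 8/37 ≈ 0.2162.

MAP estimate of p(black) = 0.2162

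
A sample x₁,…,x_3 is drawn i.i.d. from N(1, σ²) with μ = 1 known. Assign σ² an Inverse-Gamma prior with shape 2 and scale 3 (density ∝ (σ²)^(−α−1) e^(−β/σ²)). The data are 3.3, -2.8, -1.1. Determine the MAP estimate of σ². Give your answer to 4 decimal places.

σ̂²_MAP = 3.3489

Sum of squared deviations about the known mean: SS = (3.3−1)² + (-2.8−1)² + (-1.1−1)² = 24.14.
The Normal likelihood contributes (σ²)^(−n/2) exp(−SS/(2σ²)), so the posterior is Inverse-Gamma(α + n/2, β + SS/2) = Inverse-Gamma(3.5, 15.07).
The mode of Inverse-Gamma(a, b) is b/(a+1) = 15.07/4.5 ≈ 3.3489.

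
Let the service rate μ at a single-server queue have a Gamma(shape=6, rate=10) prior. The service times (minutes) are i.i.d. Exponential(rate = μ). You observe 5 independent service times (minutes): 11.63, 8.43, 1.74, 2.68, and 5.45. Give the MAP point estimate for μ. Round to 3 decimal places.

μ̂_MAP = 0.250

The Exponential(rate=μ) likelihood is ∝ μ^n e^(−μΣtᵢ). Here n = 5 and Σtᵢ = 11.63 + 8.43 + 1.74 + 2.68 + 5.45 = 29.93.
Posterior ∝ μ^5e^(−10μ) · μ^5e^(−29.93μ) = μ^10e^(−39.93μ), i.e. Gamma(11, 39.93).
Mode = (a−1)/b = 10/39.93 ≈ 0.250.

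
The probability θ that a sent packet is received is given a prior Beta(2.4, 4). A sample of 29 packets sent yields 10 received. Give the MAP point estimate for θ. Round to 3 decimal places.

θ̂_MAP = 0.341

Prior: Beta(2.4, 4).
Data: 10 successes in 29 trials. The binomial likelihood contributes θ^10(1−θ)^19, so the posterior is Beta(2.4+10, 4+19) = Beta(12.4, 23).
For Beta(a, b) with a, b > 1 the mode is (a−1)/(a+b−2) = 11.4/33.4 ≈ 0.341.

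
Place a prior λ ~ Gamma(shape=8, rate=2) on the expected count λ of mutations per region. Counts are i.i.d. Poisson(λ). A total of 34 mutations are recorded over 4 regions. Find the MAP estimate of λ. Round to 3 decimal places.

Σxᵢ = 34, n = 4.
Posterior ∝ λ^7e^(−2λ) · λ^34e^(−4λ) = λ^41e^(−6λ), i.e. Gamma(shape=42, rate=6).
The mode of a Gamma(a, b) with a ≥ 1 (shape–rate) is (a−1)/b = 41/6 ≈ 6.833.

λ̂_MAP = 6.833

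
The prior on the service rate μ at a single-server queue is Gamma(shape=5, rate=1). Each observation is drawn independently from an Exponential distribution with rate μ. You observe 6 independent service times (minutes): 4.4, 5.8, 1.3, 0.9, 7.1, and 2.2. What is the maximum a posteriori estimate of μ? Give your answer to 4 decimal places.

μ̂_MAP = 0.4405

The Exponential(rate=μ) likelihood is ∝ μ^n e^(−μΣtᵢ). Here n = 6 and Σtᵢ = 4.4 + 5.8 + 1.3 + 0.9 + 7.1 + 2.2 = 21.7.
Posterior ∝ μ^4e^(−1μ) · μ^6e^(−21.7μ) = μ^10e^(−22.7μ), i.e. Gamma(11, 22.7).
Mode = (a−1)/b = 10/22.7 ≈ 0.4405.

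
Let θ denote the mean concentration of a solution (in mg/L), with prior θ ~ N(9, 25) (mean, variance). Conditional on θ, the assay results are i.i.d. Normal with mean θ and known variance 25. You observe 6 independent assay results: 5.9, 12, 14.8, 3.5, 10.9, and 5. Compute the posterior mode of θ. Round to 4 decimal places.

n = 6; x̄ = (5.9 + 12 + 14.8 + 3.5 + 10.9 + 5)/6 = 52.1/6 = 521/60 ≈ 8.6833.
For a Normal prior and Normal likelihood with known variance, the posterior is Normal; its mode equals its mean, the precision-weighted average.
Prior precision 1/σ₀² = 1/25 = 0.04; data precision n/σ² = 6/25 = 0.24.
θ̂ = (0.04·9 + 0.24·(521/60)) / (0.04 + 0.24) = 2.444/0.28 = 611/70 ≈ 8.7286.

θ̂_MAP = 8.7286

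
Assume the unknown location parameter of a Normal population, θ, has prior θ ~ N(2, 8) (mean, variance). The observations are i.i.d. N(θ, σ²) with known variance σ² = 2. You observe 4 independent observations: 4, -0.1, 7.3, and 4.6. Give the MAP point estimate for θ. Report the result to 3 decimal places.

θ̂_MAP = 3.835

n = 4; x̄ = (4 + (-0.1) + 7.3 + 4.6)/4 = 15.8/4 = 3.95.
For a Normal prior and Normal likelihood with known variance, the posterior is Normal; its mode equals its mean, the precision-weighted average.
Prior precision 1/σ₀² = 1/8 = 0.125; data precision n/σ² = 4/2 = 2.
θ̂ = (0.125·2 + 2·3.95) / (0.125 + 2) = 8.15/2.125 = 326/85 ≈ 3.835.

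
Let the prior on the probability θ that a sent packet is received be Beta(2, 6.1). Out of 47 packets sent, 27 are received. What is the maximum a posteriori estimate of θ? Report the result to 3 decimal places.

Prior: Beta(2, 6.1).
Data: 27 successes in 47 trials. The binomial likelihood contributes θ^27(1−θ)^20, so the posterior is Beta(2+27, 6.1+20) = Beta(29, 26.1).
For Beta(a, b) with a, b > 1 the mode is (a−1)/(a+b−2) = 28/53.1 ≈ 0.527.

θ̂_MAP = 0.527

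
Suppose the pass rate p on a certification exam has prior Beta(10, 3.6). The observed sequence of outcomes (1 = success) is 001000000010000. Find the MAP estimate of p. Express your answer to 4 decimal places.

Prior: Beta(10, 3.6).
Data: 2 successes in 15 trials (from the sequence). The binomial likelihood contributes p^2(1−p)^13, so the posterior is Beta(10+2, 3.6+13) = Beta(12, 16.6).
For Beta(a, b) with a, b > 1 the mode is (a−1)/(a+b−2) = 11/26.6 ≈ 0.4135.

p̂_MAP = 0.4135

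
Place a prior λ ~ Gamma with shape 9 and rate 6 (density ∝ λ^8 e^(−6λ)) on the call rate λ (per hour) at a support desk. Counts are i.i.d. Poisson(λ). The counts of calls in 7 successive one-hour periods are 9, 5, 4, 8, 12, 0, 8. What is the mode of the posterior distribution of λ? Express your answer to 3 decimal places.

Σxᵢ = 9+5+4+8+12+0+8 = 46, with n = 7.
Posterior ∝ λ^8e^(−6λ) · λ^46e^(−7λ) = λ^54e^(−13λ), i.e. Gamma(shape=55, rate=13).
The mode of a Gamma(a, b) with a ≥ 1 (shape–rate) is (a−1)/b = 54/13 ≈ 4.154.

λ̂_MAP = 4.154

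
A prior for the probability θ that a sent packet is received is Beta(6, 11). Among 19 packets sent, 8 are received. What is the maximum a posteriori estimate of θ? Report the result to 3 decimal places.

Prior: Beta(6, 11).
Data: 8 successes in 19 trials. The binomial likelihood contributes θ^8(1−θ)^11, so the posterior is Beta(6+8, 11+11) = Beta(14, 22).
For Beta(a, b) with a, b > 1 the mode is (a−1)/(a+b−2) = 13/34 ≈ 0.382.

θ̂_MAP = 0.382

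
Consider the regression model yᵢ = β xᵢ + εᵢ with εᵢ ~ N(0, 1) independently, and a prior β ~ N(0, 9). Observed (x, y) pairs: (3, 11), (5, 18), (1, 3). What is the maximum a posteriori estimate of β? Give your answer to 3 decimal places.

β̂_MAP = 3.589

log p(β | y) = −Σ(yᵢ − βxᵢ)²/(2·1) − β²/(2·9) + const.
Setting the derivative to zero: Σxᵢ(yᵢ − βxᵢ)/1 − β/9 = 0, so β = Σxᵢyᵢ / (Σxᵢ² + σ²/τ²).
Σxᵢyᵢ = 3·11 + 5·18 + 1·3 = 126; Σxᵢ² = 35; σ²/τ² = 1/9.
β̂_MAP = 126 / (35 + 1/9) = 126/(316/9) = 567/158 ≈ 3.589.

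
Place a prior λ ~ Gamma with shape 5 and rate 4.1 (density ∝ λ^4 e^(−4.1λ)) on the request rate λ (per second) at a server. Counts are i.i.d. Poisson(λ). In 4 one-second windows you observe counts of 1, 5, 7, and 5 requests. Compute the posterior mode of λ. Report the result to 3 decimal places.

Σxᵢ = 1+5+7+5 = 18, with n = 4.
Posterior ∝ λ^4e^(−4.1λ) · λ^18e^(−4λ) = λ^22e^(−8.1λ), i.e. Gamma(shape=23, rate=8.1).
The mode of a Gamma(a, b) with a ≥ 1 (shape–rate) is (a−1)/b = 22/8.1 ≈ 2.716.

λ̂_MAP = 2.716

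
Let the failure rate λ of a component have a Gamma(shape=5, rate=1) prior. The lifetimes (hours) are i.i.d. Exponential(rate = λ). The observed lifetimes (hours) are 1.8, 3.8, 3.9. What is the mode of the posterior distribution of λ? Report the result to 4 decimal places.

The Exponential(rate=λ) likelihood is ∝ λ^n e^(−λΣtᵢ). Here n = 3 and Σtᵢ = 1.8 + 3.8 + 3.9 = 9.5.
Posterior ∝ λ^4e^(−1λ) · λ^3e^(−9.5λ) = λ^7e^(−10.5λ), i.e. Gamma(8, 10.5).
Mode = (a−1)/b = 7/10.5 ≈ 0.6667.

λ̂_MAP = 0.6667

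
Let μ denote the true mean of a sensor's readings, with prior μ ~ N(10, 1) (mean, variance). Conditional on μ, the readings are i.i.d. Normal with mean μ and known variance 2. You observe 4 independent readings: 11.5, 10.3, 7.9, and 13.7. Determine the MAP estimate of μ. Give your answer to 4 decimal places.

n = 4; x̄ = (11.5 + 10.3 + 7.9 + 13.7)/4 = 43.4/4 = 10.85.
For a Normal prior and Normal likelihood with known variance, the posterior is Normal; its mode equals its mean, the precision-weighted average.
Prior precision 1/σ₀² = 1/1 = 1; data precision n/σ² = 4/2 = 2.
μ̂ = (1·10 + 2·10.85) / (1 + 2) = 31.7/3 = 317/30 ≈ 10.5667.

μ̂_MAP = 10.5667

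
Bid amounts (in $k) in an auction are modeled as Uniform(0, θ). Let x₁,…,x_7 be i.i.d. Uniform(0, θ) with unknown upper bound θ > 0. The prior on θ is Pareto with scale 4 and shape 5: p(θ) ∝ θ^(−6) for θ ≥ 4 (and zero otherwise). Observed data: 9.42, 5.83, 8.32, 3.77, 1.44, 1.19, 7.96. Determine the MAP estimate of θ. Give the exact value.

The Uniform(0, θ) likelihood is θ^(−n) for θ ≥ max(xᵢ), zero otherwise. Here max(xᵢ) = 9.42.
Posterior ∝ θ^(−6) · θ^(−7) = θ^(−13) on θ ≥ max(4, 9.42) = 9.42.
This density is strictly decreasing in θ, so the posterior mode lies at the lower boundary of the support.

θ̂_MAP = 9.42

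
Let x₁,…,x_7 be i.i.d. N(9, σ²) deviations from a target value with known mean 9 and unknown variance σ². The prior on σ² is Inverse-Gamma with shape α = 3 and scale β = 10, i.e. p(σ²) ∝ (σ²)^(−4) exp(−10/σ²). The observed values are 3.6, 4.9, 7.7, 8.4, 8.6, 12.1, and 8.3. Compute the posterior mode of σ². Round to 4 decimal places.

Sum of squared deviations about the known mean: SS = (3.6−9)² + (4.9−9)² + (7.7−9)² + (8.4−9)² + (8.6−9)² + (12.1−9)² + (8.3−9)² = 58.28.
The Normal likelihood contributes (σ²)^(−n/2) exp(−SS/(2σ²)), so the posterior is Inverse-Gamma(α + n/2, β + SS/2) = Inverse-Gamma(6.5, 39.14).
The mode of Inverse-Gamma(a, b) is b/(a+1) = 39.14/7.5 ≈ 5.2187.

σ̂²_MAP = 5.2187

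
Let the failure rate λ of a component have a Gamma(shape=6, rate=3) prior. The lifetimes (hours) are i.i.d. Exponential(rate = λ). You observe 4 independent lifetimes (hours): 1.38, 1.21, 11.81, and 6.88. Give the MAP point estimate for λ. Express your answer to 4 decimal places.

The Exponential(rate=λ) likelihood is ∝ λ^n e^(−λΣtᵢ). Here n = 4 and Σtᵢ = 1.38 + 1.21 + 11.81 + 6.88 = 21.28.
Posterior ∝ λ^5e^(−3λ) · λ^4e^(−21.28λ) = λ^9e^(−24.28λ), i.e. Gamma(10, 24.28).
Mode = (a−1)/b = 9/24.28 ≈ 0.3707.

λ̂_MAP = 0.3707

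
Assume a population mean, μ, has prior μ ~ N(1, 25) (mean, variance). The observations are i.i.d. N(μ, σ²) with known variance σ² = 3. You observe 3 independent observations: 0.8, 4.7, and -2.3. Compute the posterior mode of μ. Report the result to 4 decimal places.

n = 3; x̄ = (0.8 + 4.7 + (-2.3))/3 = 3.2/3 = 16/15 ≈ 1.0667.
For a Normal prior and Normal likelihood with known variance, the posterior is Normal; its mode equals its mean, the precision-weighted average.
Prior precision 1/σ₀² = 1/25 = 0.04; data precision n/σ² = 3/3 = 1.
μ̂ = (0.04·1 + 1·(16/15)) / (0.04 + 1) = (83/75)/1.04 = 83/78 ≈ 1.0641.

μ̂_MAP = 1.0641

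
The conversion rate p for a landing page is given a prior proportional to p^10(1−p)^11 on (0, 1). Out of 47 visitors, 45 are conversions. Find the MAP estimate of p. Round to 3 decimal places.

The prior density ∝ p^10(1−p)^11 is the kernel of Beta(11, 12).
Data: 45 successes in 47 trials. The binomial likelihood contributes p^45(1−p)^2, so the posterior is Beta(11+45, 12+2) = Beta(56, 14).
For Beta(a, b) with a, b > 1 the mode is (a−1)/(a+b−2) = 55/68 ≈ 0.809.

p̂_MAP = 0.809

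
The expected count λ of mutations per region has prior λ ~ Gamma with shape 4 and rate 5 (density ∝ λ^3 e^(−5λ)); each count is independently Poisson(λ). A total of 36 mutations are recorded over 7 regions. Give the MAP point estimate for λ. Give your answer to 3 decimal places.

λ̂_MAP = 3.250

Σxᵢ = 36, n = 7.
Posterior ∝ λ^3e^(−5λ) · λ^36e^(−7λ) = λ^39e^(−12λ), i.e. Gamma(shape=40, rate=12).
The mode of a Gamma(a, b) with a ≥ 1 (shape–rate) is (a−1)/b = 39/12 ≈ 3.250.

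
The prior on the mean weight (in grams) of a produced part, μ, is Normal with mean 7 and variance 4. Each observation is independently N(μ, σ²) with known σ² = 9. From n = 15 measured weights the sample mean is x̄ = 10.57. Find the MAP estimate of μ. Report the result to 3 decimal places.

μ̂_MAP = 10.104

n = 15, x̄ = 10.57.
For a Normal prior and Normal likelihood with known variance, the posterior is Normal; its mode equals its mean, the precision-weighted average.
Prior precision 1/σ₀² = 1/4 = 0.25; data precision n/σ² = 15/9 = 5/3.
μ̂ = (0.25·7 + (5/3)·10.57) / (0.25 + 5/3) = (581/30)/(23/12) = 1162/115 ≈ 10.104.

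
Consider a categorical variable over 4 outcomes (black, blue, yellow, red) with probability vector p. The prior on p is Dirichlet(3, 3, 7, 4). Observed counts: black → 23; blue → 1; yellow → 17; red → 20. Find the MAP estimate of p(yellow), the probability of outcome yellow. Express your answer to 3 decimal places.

MAP estimate of p(yellow) = 0.311

The posterior is Dirichlet(αᵢ + nᵢ) = Dirichlet(26, 4, 24, 24).
For a Dirichlet(a₁,…,a_K) with all aᵢ > 1, the mode has j-th component (aⱼ − 1)/(Σaᵢ − K).
Here Σaᵢ = 78 and K = 4, so p(yellow) = (24 − 1)/(78 − 4) = 23/74 ≈ 0.311.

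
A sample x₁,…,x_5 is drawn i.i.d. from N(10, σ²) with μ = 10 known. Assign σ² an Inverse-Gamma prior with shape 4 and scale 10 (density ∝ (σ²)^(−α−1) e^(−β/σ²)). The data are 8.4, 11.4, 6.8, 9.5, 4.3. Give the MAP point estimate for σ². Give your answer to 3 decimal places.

σ̂²_MAP = 4.500

Sum of squared deviations about the known mean: SS = (8.4−10)² + (11.4−10)² + (6.8−10)² + (9.5−10)² + (4.3−10)² = 47.5.
The Normal likelihood contributes (σ²)^(−n/2) exp(−SS/(2σ²)), so the posterior is Inverse-Gamma(α + n/2, β + SS/2) = Inverse-Gamma(6.5, 33.75).
The mode of Inverse-Gamma(a, b) is b/(a+1) = 33.75/7.5 ≈ 4.500.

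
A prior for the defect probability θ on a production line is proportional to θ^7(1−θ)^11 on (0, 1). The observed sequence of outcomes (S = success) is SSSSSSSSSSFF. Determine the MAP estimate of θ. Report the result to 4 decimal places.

θ̂_MAP = 0.5667

The prior density ∝ θ^7(1−θ)^11 is the kernel of Beta(8, 12).
Data: 10 successes in 12 trials (from the sequence). The binomial likelihood contributes θ^10(1−θ)^2, so the posterior is Beta(8+10, 12+2) = Beta(18, 14).
For Beta(a, b) with a, b > 1 the mode is (a−1)/(a+b−2) = 17/30 ≈ 0.5667.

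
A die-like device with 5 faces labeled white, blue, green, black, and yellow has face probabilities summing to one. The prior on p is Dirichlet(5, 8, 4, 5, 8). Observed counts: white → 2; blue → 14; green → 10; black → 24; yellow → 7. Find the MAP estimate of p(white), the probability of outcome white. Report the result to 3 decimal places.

MAP estimate of p(white) = 0.073

The posterior is Dirichlet(αᵢ + nᵢ) = Dirichlet(7, 22, 14, 29, 15).
For a Dirichlet(a₁,…,a_K) with all aᵢ > 1, the mode has j-th component (aⱼ − 1)/(Σaᵢ − K).
Here Σaᵢ = 87 and K = 5, so p(white) = (7 − 1)/(87 − 5) = 6/82 ≈ 0.073.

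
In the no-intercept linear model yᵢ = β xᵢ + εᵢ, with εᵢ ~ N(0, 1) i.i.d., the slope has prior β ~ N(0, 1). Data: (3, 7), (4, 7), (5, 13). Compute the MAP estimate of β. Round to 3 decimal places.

log p(β | y) = −Σ(yᵢ − βxᵢ)²/(2·1) − β²/(2·1) + const.
Setting the derivative to zero: Σxᵢ(yᵢ − βxᵢ)/1 − β/1 = 0, so β = Σxᵢyᵢ / (Σxᵢ² + σ²/τ²).
Σxᵢyᵢ = 3·7 + 4·7 + 5·13 = 114; Σxᵢ² = 50; σ²/τ² = 1.
β̂_MAP = 114 / (50 + 1) = 114/51 ≈ 2.235.

β̂_MAP = 2.235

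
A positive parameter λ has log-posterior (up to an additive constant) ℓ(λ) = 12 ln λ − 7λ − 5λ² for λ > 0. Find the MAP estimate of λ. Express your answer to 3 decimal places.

λ̂_MAP = 0.800

ℓ'(λ) = 12/λ − 7 − 10λ. Setting this to zero and multiplying by λ: 10λ² + 7λ − 12 = 0.
λ = (−7 + √(7² + 4·10·12)) / (2·10) = (−7 + √529) / 20 = (−7 + 23)/20 = 4/5.
ℓ''(λ) = −12/λ² − 10 < 0, confirming a maximum.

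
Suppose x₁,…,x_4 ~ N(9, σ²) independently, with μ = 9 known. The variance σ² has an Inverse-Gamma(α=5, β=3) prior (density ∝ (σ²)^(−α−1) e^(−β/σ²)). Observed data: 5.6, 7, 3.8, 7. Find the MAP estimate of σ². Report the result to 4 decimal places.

σ̂²_MAP = 3.2875

Sum of squared deviations about the known mean: SS = (5.6−9)² + (7−9)² + (3.8−9)² + (7−9)² = 46.6.
The Normal likelihood contributes (σ²)^(−n/2) exp(−SS/(2σ²)), so the posterior is Inverse-Gamma(α + n/2, β + SS/2) = Inverse-Gamma(7, 26.3).
The mode of Inverse-Gamma(a, b) is b/(a+1) = 26.3/8 ≈ 3.2875.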